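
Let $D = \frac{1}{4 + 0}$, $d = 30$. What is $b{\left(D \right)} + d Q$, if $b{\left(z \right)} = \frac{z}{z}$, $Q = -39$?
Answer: $-1169$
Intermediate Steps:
$D = \frac{1}{4} \approx 0.25$
$b{\left(z \right)} = 1$
$b{\left(D \right)} + d Q = 1 + 30 \left(-39\right) = 1 - 1170 = -1169$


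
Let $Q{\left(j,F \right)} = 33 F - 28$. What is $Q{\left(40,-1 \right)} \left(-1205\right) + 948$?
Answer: $74453$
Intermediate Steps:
$Q{\left(j,F \right)} = -28 + 33 F$
$Q{\left(40,-1 \right)} \left(-1205\right) + 948 = \left(-28 + 33 \left(-1\right)\right) \left(-1205\right) + 948 = \left(-28 - 33\right) \left(-1205\right) + 948 = \left(-61\right) \left(-1205\right) + 948 = 73505 + 948 = 74453$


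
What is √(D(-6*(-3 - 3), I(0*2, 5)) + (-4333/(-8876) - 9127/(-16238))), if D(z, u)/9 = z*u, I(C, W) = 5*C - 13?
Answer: 5*I*√4462966728253991/5147446 ≈ 64.892*I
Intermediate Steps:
I(C, W) = -13 + 5*C
D(z, u) = 9*u*z (D(z, u) = 9*(z*u) = 9*(u*z) = 9*u*z)
√(D(-6*(-3 - 3), I(0*2, 5)) + (-4333/(-8876) - 9127/(-16238))) = √(9*(-13 + 5*(0*2))*(-6*(-3 - 3)) + (-4333/(-8876) - 9127/(-16238))) = √(9*(-13 + 5*0)*(-6*(-6)) + (-4333*(-1/8876) - 9127*(-1/16238))) = √(9*(-13 + 0)*36 + (619/1268 + 9127/16238)) = √(9*(-13)*36 + 10812179/10294892) = √(-4212 + 10812179/10294892) = √(-43351272925/10294892) = 5*I*√4462966728253991/5147446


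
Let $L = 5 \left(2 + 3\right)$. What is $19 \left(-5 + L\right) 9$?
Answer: $3420$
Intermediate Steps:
$L = 25$ ($L = 5 \cdot 5 = 25$)
$19 \left(-5 + L\right) 9 = 19 \left(-5 + 25\right) 9 = 19 \cdot 20 \cdot 9 = 19 \cdot 180 = 3420$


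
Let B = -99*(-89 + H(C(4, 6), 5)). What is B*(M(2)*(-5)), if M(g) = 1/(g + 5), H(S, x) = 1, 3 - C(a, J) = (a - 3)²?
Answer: -43560/7 ≈ -6222.9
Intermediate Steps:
C(a, J) = 3 - (-3 + a)² (C(a, J) = 3 - (a - 3)² = 3 - (-3 + a)²)
M(g) = 1/(5 + g)
B = 8712 (B = -99*(-89 + 1) = -99*(-88) = 8712)
B*(M(2)*(-5)) = 8712*(-5/(5 + 2)) = 8712*(-5/7) = -43560/7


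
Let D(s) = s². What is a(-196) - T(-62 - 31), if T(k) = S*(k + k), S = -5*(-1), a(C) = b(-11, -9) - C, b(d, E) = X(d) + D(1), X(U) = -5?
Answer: 1122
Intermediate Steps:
b(d, E) = -4 (b(d, E) = -5 + 1² = -5 + 1 = -4)
a(C) = -4 - C
S = 5
T(k) = 10*k (T(k) = 5*(k + k) = 5*(2*k) = 10*k)
a(-196) - T(-62 - 31) = (-4 - 1*(-196)) - 10*(-62 - 31) = (-4 + 196) - 10*(-93) = 192 - 1*(-930) = 192 + 930 = 1122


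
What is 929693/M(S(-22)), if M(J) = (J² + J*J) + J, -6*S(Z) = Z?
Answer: 8367237/275 ≈ 30426.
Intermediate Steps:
S(Z) = -Z/6
M(J) = J + 2*J² (M(J) = (J² + J²) + J = 2*J² + J = J + 2*J²)
929693/M(S(-22)) = 929693/(((-⅙*(-22))*(1 + 2*(-⅙*(-22))))) = 929693/((11*(1 + 2*(11/3))/3)) = 929693/((11*(1 + 22/3)/3)) = 929693/(((11/3)*(25/3))) = 929693/(275/9) = 929693*(9/275) = 8367237/275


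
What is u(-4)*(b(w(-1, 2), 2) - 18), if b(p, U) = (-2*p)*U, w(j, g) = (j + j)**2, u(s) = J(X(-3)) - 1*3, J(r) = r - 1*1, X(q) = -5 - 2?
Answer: 374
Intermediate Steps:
X(q) = -7
J(r) = -1 + r (J(r) = r - 1 = -1 + r)
u(s) = -11 (u(s) = (-1 - 7) - 1*3 = -8 - 3 = -11)
w(j, g) = 4*j**2 (w(j, g) = (2*j)**2 = 4*j**2)
b(p, U) = -2*U*p
u(-4)*(b(w(-1, 2), 2) - 18) = -11*(-2*2*4*(-1)**2 - 18) = -11*(-2*2*4*1 - 18) = -11*(-2*2*4 - 18) = -11*(-16 - 18) = -11*(-34) = 374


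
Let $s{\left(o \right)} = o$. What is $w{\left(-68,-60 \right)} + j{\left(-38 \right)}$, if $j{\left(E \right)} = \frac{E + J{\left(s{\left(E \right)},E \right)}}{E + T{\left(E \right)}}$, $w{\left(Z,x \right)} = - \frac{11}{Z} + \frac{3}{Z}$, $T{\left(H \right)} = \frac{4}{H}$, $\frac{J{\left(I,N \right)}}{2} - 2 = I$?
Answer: $\frac{18489}{6154} \approx 3.0044$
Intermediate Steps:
$J{\left(I,N \right)} = 4 + 2 I$
$w{\left(Z,x \right)} = - \frac{8}{Z}$
$j{\left(E \right)} = \frac{4 + 3 E}{E + \frac{4}{E}}$ ($j{\left(E \right)} = \frac{E + \left(4 + 2 E\right)}{E + \frac{4}{E}} = \frac{4 + 3 E}{E + \frac{4}{E}}$)
$w{\left(-68,-60 \right)} + j{\left(-38 \right)} = - \frac{8}{-68} - \frac{38 \left(4 + 3 \left(-38\right)\right)}{4 + \left(-38\right)^{2}} = \left(-8\right) \left(- \frac{1}{68}\right) - \frac{38 \left(4 - 114\right)}{4 + 1444} = \frac{2}{17} - 38 \cdot \frac{1}{1448} \left(-110\right) = \frac{2}{17} - \frac{19}{724} \left(-110\right) = \frac{2}{17} + \frac{1045}{362} = \frac{18489}{6154}$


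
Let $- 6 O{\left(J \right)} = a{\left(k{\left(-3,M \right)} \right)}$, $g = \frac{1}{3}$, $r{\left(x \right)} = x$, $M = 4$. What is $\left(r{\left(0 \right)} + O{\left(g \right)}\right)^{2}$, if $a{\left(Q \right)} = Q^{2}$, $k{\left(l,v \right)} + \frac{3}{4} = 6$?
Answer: $\frac{21609}{1024} \approx 21.103$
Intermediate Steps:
$k{\left(l,v \right)} = \frac{21}{4}$ ($k{\left(l,v \right)} = - \frac{3}{4} + 6 = \frac{21}{4}$)
$g = \frac{1}{3} \approx 0.33333$
$O{\left(J \right)} = - \frac{147}{32}$ ($O{\left(J \right)} = - \frac{\left(\frac{21}{4}\right)^{2}}{6} = \left(- \frac{1}{6}\right) \frac{441}{16} = - \frac{147}{32}$)
$\left(r{\left(0 \right)} + O{\left(g \right)}\right)^{2} = \left(0 - \frac{147}{32}\right)^{2} = \left(- \frac{147}{32}\right)^{2} = \frac{21609}{1024}$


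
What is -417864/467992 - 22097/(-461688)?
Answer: -22822696901/27008286312 ≈ -0.84503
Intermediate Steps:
-417864/467992 - 22097/(-461688) = -417864*1/467992 - 22097*(-1/461688) = -52233/58499 + 22097/461688 = -22822696901/27008286312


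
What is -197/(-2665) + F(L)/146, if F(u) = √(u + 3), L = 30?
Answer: 197/2665 + √33/146 ≈ 0.11327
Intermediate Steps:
F(u) = √(3 + u)
-197/(-2665) + F(L)/146 = -197/(-2665) + √(3 + 30)/146 = -197*(-1/2665) + √33*(1/146) = 197/2665 + √33/146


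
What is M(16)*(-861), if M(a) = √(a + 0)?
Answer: -3444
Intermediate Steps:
M(a) = √a
M(16)*(-861) = √16*(-861) = 4*(-861) = -3444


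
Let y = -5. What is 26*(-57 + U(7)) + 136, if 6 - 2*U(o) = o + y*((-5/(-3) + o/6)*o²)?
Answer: 45991/6 ≈ 7665.2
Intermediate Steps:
U(o) = 3 - o/2 + 5*o²*(5/3 + o/6)/2 (U(o) = 3 - (o - 5*(-5/(-3) + o/6)*o²)/2 = 3 - (o - 5*(-5*(-⅓) + o*(⅙))*o²)/2 = 3 - (o - 5*(5/3 + o/6)*o²)/2 = 3 - (o - 5*o²*(5/3 + o/6))/2 = 3 + (-o/2 + 5*o²*(5/3 + o/6)/2) = 3 - o/2 + 5*o²*(5/3 + o/6)/2)
26*(-57 + U(7)) + 136 = 26*(-57 + (3 - ½*7 + (5/12)*7³ + (25/6)*7²)) + 136 = 26*(-57 + (3 - 7/2 + (5/12)*343 + (25/6)*49)) + 136 = 26*(-57 + (3 - 7/2 + 1715/12 + 1225/6)) + 136 = 26*(-57 + 4159/12) + 136 = 26*(3475/12) + 136 = 45175/6 + 136 = 45991/6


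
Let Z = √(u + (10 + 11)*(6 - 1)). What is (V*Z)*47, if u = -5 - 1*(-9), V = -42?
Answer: -1974*√109 ≈ -20609.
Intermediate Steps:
u = 4 (u = -5 + 9 = 4)
Z = √109 (Z = √(4 + (10 + 11)*(6 - 1)) = √(4 + 21*5) = √(4 + 105) = √109 ≈ 10.440)
(V*Z)*47 = -42*√109*47 = -1974*√109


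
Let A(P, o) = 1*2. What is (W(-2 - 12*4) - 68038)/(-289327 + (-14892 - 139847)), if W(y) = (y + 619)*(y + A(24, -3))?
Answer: 47675/222033 ≈ 0.21472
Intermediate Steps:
A(P, o) = 2
W(y) = (2 + y)*(619 + y) (W(y) = (y + 619)*(y + 2) = (619 + y)*(2 + y) = (2 + y)*(619 + y))
(W(-2 - 12*4) - 68038)/(-289327 + (-14892 - 139847)) = ((1238 + (-2 - 12*4)**2 + 621*(-2 - 12*4)) - 68038)/(-289327 + (-14892 - 139847)) = ((1238 + (-2 - 48)**2 + 621*(-2 - 48)) - 68038)/(-289327 - 154739) = ((1238 + (-50)**2 + 621*(-50)) - 68038)/(-444066) = ((1238 + 2500 - 31050) - 68038)*(-1/444066) = (-27312 - 68038)*(-1/444066) = -95350*(-1/444066) = 47675/222033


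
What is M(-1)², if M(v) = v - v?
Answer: 0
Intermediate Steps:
M(v) = 0
M(-1)² = 0² = 0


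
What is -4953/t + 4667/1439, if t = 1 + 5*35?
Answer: -6305975/253264 ≈ -24.899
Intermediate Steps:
t = 176 (t = 1 + 175 = 176)
-4953/t + 4667/1439 = -4953/176 + 4667/1439 = -6305975/253264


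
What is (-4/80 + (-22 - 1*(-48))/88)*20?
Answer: 54/11 ≈ 4.9091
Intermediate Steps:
(-4/80 + (-22 - 1*(-48))/88)*20 = (-4*1/80 + (-22 + 48)*(1/88))*20 = (-1/20 + 26*(1/88))*20 = (-1/20 + 13/44)*20 = (27/110)*20 = 54/11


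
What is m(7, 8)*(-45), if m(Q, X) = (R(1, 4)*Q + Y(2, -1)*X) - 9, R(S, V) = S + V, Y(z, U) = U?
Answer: -810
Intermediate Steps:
m(Q, X) = -9 - X + 5*Q (m(Q, X) = ((1 + 4)*Q - X) - 9 = (5*Q - X) - 9 = (-X + 5*Q) - 9 = -9 - X + 5*Q)
m(7, 8)*(-45) = (-9 - 1*8 + 5*7)*(-45) = (-9 - 8 + 35)*(-45) = 18*(-45) = -810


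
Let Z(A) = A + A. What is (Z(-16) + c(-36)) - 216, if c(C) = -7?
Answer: -255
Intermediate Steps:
Z(A) = 2*A
(Z(-16) + c(-36)) - 216 = (2*(-16) - 7) - 216 = (-32 - 7) - 216 = -39 - 216 = -255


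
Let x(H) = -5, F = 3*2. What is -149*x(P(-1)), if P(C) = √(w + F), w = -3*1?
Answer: 745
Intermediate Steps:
F = 6
w = -3
P(C) = √3 (P(C) = √(-3 + 6) = √3)
-149*x(P(-1)) = -149*(-5) = 745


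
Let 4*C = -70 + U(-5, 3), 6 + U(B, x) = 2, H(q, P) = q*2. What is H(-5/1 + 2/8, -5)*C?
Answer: 703/4 ≈ 175.75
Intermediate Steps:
H(q, P) = 2*q
U(B, x) = -4 (U(B, x) = -6 + 2 = -4)
C = -37/2 (C = (-70 - 4)/4 = (1/4)*(-74) = -37/2 ≈ -18.500)
H(-5/1 + 2/8, -5)*C = (2*(-5/1 + 2/8))*(-37/2) = (2*(-5*1 + 2*(1/8)))*(-37/2) = (2*(-5 + 1/4))*(-37/2) = (2*(-19/4))*(-37/2) = -19/2*(-37/2) = 703/4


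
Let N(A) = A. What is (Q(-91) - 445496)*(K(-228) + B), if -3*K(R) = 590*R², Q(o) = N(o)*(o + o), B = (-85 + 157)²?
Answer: 4382991733824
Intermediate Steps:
B = 5184 (B = 72² = 5184)
Q(o) = 2*o² (Q(o) = o*(o + o) = o*(2*o) = 2*o²)
K(R) = -590*R²/3
(Q(-91) - 445496)*(K(-228) + B) = (2*(-91)² - 445496)*(-590/3*(-228)² + 5184) = (2*8281 - 445496)*(-590/3*51984 + 5184) = (16562 - 445496)*(-10223520 + 5184) = -428934*(-10218336) = 4382991733824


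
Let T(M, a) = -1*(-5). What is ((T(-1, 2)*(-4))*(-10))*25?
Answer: 5000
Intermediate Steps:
T(M, a) = 5
((T(-1, 2)*(-4))*(-10))*25 = ((5*(-4))*(-10))*25 = -20*(-10)*25 = 200*25 = 5000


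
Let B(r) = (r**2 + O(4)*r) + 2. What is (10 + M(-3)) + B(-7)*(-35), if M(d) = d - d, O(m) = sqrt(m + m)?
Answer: -1775 + 490*sqrt(2) ≈ -1082.0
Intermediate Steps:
O(m) = sqrt(2)*sqrt(m) (O(m) = sqrt(2*m) = sqrt(2)*sqrt(m))
M(d) = 0
B(r) = 2 + r**2 + 2*r*sqrt(2) (B(r) = (r**2 + (sqrt(2)*sqrt(4))*r) + 2 = (r**2 + (sqrt(2)*2)*r) + 2 = (r**2 + (2*sqrt(2))*r) + 2 = (r**2 + 2*r*sqrt(2)) + 2 = 2 + r**2 + 2*r*sqrt(2))
(10 + M(-3)) + B(-7)*(-35) = (10 + 0) + (2 + (-7)**2 + 2*(-7)*sqrt(2))*(-35) = 10 + (2 + 49 - 14*sqrt(2))*(-35) = 10 + (51 - 14*sqrt(2))*(-35) = 10 + (-1785 + 490*sqrt(2)) = -1775 + 490*sqrt(2)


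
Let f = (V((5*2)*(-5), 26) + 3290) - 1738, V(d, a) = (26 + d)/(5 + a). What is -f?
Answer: -48088/31 ≈ -1551.2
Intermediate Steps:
V(d, a) = (26 + d)/(5 + a)
f = 48088/31 (f = ((26 + (5*2)*(-5))/(5 + 26) + 3290) - 1738 = ((26 + 10*(-5))/31 + 3290) - 1738 = ((26 - 50)/31 + 3290) - 1738 = ((1/31)*(-24) + 3290) - 1738 = (-24/31 + 3290) - 1738 = 101966/31 - 1738 = 48088/31 ≈ 1551.2)
-f = -1*48088/31 = -48088/31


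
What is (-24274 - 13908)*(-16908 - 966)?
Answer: 682465068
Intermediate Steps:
(-24274 - 13908)*(-16908 - 966) = -38182*(-17874) = 682465068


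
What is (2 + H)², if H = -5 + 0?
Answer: 9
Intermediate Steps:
H = -5
(2 + H)² = (2 - 5)² = (-3)² = 9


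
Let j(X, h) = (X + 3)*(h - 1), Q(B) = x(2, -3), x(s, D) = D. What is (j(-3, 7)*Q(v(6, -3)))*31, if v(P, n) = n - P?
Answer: 0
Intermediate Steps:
Q(B) = -3
j(X, h) = (-1 + h)*(3 + X) (j(X, h) = (3 + X)*(-1 + h) = (-1 + h)*(3 + X))
(j(-3, 7)*Q(v(6, -3)))*31 = ((-3 - 1*(-3) + 3*7 - 3*7)*(-3))*31 = ((-3 + 3 + 21 - 21)*(-3))*31 = (0*(-3))*31 = 0*31 = 0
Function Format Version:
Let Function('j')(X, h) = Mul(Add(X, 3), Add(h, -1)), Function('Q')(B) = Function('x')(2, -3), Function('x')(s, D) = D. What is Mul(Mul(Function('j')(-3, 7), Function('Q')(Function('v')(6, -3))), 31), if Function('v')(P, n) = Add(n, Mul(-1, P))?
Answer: 0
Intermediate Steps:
Function('Q')(B) = -3
Function('j')(X, h) = Mul(Add(-1, h), Add(3, X)) (Function('j')(X, h) = Mul(Add(3, X), Add(-1, h)) = Mul(Add(-1, h), Add(3, X)))
Mul(Mul(Function('j')(-3, 7), Function('Q')(Function('v')(6, -3))), 31) = Mul(Mul(Add(-3, Mul(-1, -3), Mul(3, 7), Mul(-3, 7)), -3), 31) = Mul(Mul(Add(-3, 3, 21, -21), -3), 31) = Mul(Mul(0, -3), 31) = Mul(0, 31) = 0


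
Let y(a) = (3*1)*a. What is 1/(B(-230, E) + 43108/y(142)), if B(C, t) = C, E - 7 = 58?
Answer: -213/27436 ≈ -0.0077635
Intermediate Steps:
E = 65 (E = 7 + 58 = 65)
y(a) = 3*a
1/(B(-230, E) + 43108/y(142)) = 1/(-230 + 43108/((3*142))) = 1/(-230 + 43108/426) = 1/(-230 + 43108*(1/426)) = 1/(-230 + 21554/213) = 1/(-27436/213) = -213/27436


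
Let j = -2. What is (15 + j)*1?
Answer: 13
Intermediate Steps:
(15 + j)*1 = (15 - 2)*1 = 13*1 = 13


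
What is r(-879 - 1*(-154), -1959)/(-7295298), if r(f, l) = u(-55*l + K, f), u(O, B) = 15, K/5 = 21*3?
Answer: -5/2431766 ≈ -2.0561e-6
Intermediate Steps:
K = 315 (K = 5*(21*3) = 5*63 = 315)
r(f, l) = 15
r(-879 - 1*(-154), -1959)/(-7295298) = 15/(-7295298) = 15*(-1/7295298) = -5/2431766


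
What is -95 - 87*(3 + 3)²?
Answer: -3227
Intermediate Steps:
-95 - 87*(3 + 3)² = -95 - 87*6² = -95 - 87*36 = -95 - 3132 = -3227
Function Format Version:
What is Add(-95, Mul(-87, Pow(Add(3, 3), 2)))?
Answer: -3227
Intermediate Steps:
Add(-95, Mul(-87, Pow(Add(3, 3), 2))) = Add(-95, Mul(-87, Pow(6, 2))) = Add(-95, Mul(-87, 36)) = Add(-95, -3132) = -3227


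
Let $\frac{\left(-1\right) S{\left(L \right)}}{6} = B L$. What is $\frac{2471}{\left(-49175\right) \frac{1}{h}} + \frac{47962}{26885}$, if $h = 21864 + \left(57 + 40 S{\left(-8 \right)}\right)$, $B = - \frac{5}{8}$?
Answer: $- \frac{39262749791}{37773425} \approx -1039.4$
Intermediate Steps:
$B = - \frac{5}{8}$ ($B = \left(-5\right) \frac{1}{8} = - \frac{5}{8} \approx -0.625$)
$S{\left(L \right)} = \frac{15 L}{4}$ ($S{\left(L \right)} = - 6 \left(- \frac{5 L}{8}\right) = \frac{15 L}{4}$)
$h = 20721$ ($h = 21864 + \left(57 + 40 \cdot \frac{15}{4} \left(-8\right)\right) = 21864 + \left(57 + 40 \left(-30\right)\right) = 21864 + \left(57 - 1200\right) = 21864 - 1143 = 20721$)
$\frac{2471}{\left(-49175\right) \frac{1}{h}} + \frac{47962}{26885} = \frac{2471}{\left(-49175\right) \frac{1}{20721}} + \frac{47962}{26885} = \frac{2471}{\left(-49175\right) \frac{1}{20721}} + 47962 \cdot \frac{1}{26885} = \frac{2471}{- \frac{49175}{20721}} + \frac{47962}{26885} = 2471 \left(- \frac{20721}{49175}\right) + \frac{47962}{26885} = - \frac{7314513}{7025} + \frac{47962}{26885} = - \frac{39262749791}{37773425}$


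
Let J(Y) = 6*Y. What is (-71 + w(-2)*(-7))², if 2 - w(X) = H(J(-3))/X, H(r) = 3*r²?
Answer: 12159169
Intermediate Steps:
w(X) = 2 - 972/X (w(X) = 2 - 3*(6*(-3))²/X = 2 - 3*(-18)²/X = 2 - 3*324/X = 2 - 972/X)
(-71 + w(-2)*(-7))² = (-71 + (2 - 972/(-2))*(-7))² = (-71 + (2 - 972*(-½))*(-7))² = (-71 + (2 + 486)*(-7))² = (-71 + 488*(-7))² = (-71 - 3416)² = (-3487)² = 12159169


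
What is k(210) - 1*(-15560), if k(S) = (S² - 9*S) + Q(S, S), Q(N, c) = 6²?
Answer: 57806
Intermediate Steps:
Q(N, c) = 36
k(S) = 36 + S² - 9*S (k(S) = (S² - 9*S) + 36 = 36 + S² - 9*S)
k(210) - 1*(-15560) = (36 + 210² - 9*210) - 1*(-15560) = (36 + 44100 - 1890) + 15560 = 42246 + 15560 = 57806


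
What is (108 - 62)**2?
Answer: 2116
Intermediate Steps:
(108 - 62)**2 = 46**2 = 2116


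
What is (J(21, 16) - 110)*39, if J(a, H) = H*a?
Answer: 8814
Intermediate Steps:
(J(21, 16) - 110)*39 = (16*21 - 110)*39 = (336 - 110)*39 = 226*39 = 8814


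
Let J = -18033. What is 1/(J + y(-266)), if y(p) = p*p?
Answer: 1/52723 ≈ 1.8967e-5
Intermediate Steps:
y(p) = p²
1/(J + y(-266)) = 1/(-18033 + (-266)²) = 1/(-18033 + 70756) = 1/52723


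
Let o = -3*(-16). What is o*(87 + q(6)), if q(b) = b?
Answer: 4464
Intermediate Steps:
o = 48
o*(87 + q(6)) = 48*(87 + 6) = 48*93 = 4464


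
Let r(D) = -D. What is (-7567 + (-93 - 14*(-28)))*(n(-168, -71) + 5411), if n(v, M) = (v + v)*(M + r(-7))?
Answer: -195618220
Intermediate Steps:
n(v, M) = 2*v*(7 + M) (n(v, M) = (v + v)*(M - 1*(-7)) = (2*v)*(M + 7) = (2*v)*(7 + M) = 2*v*(7 + M))
(-7567 + (-93 - 14*(-28)))*(n(-168, -71) + 5411) = (-7567 + (-93 - 14*(-28)))*(2*(-168)*(7 - 71) + 5411) = (-7567 + (-93 + 392))*(2*(-168)*(-64) + 5411) = (-7567 + 299)*(21504 + 5411) = -7268*26915 = -195618220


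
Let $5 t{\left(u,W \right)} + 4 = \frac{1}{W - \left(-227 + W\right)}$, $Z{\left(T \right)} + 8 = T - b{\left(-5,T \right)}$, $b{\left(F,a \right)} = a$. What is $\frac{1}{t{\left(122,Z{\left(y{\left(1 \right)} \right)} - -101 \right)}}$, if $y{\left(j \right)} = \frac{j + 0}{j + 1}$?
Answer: $- \frac{1135}{907} \approx -1.2514$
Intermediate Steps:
$y{\left(j \right)} = \frac{j}{1 + j}$
$Z{\left(T \right)} = -8$ ($Z{\left(T \right)} = -8 + \left(T - T\right) = -8 + 0 = -8$)
$t{\left(u,W \right)} = - \frac{907}{1135}$ ($t{\left(u,W \right)} = - \frac{4}{5} + \frac{1}{5 \left(W - \left(-227 + W\right)\right)} = - \frac{4}{5} + \frac{1}{5 \cdot 227} = - \frac{4}{5} + \frac{1}{5} \cdot \frac{1}{227} = - \frac{4}{5} + \frac{1}{1135} = - \frac{907}{1135}$)
$\frac{1}{t{\left(122,Z{\left(y{\left(1 \right)} \right)} - -101 \right)}} = \frac{1}{- \frac{907}{1135}} = - \frac{1135}{907}$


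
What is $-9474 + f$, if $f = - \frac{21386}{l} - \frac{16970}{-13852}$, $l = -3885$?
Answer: $- \frac{6884882867}{727230} \approx -9467.3$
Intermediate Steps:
$f = \frac{4894153}{727230}$ ($f = - \frac{21386}{-3885} - \frac{16970}{-13852} = \left(-21386\right) \left(- \frac{1}{3885}\right) - - \frac{8485}{6926} = \frac{578}{105} + \frac{8485}{6926} = \frac{4894153}{727230} \approx 6.7299$)
$-9474 + f = -9474 + \frac{4894153}{727230} = - \frac{6884882867}{727230}$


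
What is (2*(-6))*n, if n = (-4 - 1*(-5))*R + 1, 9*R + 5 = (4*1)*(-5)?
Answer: 64/3 ≈ 21.333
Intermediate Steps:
R = -25/9 (R = -5/9 + ((4*1)*(-5))/9 = -5/9 + (4*(-5))/9 = -5/9 + (⅑)*(-20) = -5/9 - 20/9 = -25/9 ≈ -2.7778)
n = -16/9 (n = (-4 - 1*(-5))*(-25/9) + 1 = (-4 + 5)*(-25/9) + 1 = 1*(-25/9) + 1 = -25/9 + 1 = -16/9 ≈ -1.7778)
(2*(-6))*n = (2*(-6))*(-16/9) = -12*(-16/9) = 64/3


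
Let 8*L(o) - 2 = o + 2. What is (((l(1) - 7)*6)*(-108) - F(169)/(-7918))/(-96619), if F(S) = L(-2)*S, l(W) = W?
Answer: -123140905/3060116968 ≈ -0.040241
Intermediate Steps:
L(o) = ½ + o/8 (L(o) = ¼ + (o + 2)/8 = ¼ + (2 + o)/8 = ¼ + (¼ + o/8) = ½ + o/8)
F(S) = S/4 (F(S) = (½ + (⅛)*(-2))*S = (½ - ¼)*S = S/4)
(((l(1) - 7)*6)*(-108) - F(169)/(-7918))/(-96619) = (((1 - 7)*6)*(-108) - (¼)*169/(-7918))/(-96619) = (-6*6*(-108) - 169*(-1)/(4*7918))*(-1/96619) = (-36*(-108) - 1*(-169/31672))*(-1/96619) = (3888 + 169/31672)*(-1/96619) = (123140905/31672)*(-1/96619) = -123140905/3060116968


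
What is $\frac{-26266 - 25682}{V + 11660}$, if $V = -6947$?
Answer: $- \frac{17316}{1571} \approx -11.022$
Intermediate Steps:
$\frac{-26266 - 25682}{V + 11660} = \frac{-26266 - 25682}{-6947 + 11660} = - \frac{51948}{4713} = \left(-51948\right) \frac{1}{4713} = - \frac{17316}{1571}$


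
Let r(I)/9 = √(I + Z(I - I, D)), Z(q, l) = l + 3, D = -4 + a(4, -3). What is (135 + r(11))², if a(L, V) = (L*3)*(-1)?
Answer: 18063 + 2430*I*√2 ≈ 18063.0 + 3436.5*I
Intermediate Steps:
a(L, V) = -3*L (a(L, V) = (3*L)*(-1) = -3*L)
D = -16 (D = -4 - 3*4 = -4 - 12 = -16)
Z(q, l) = 3 + l
r(I) = 9*√(-13 + I) (r(I) = 9*√(I + (3 - 16)) = 9*√(I - 13) = 9*√(-13 + I))
(135 + r(11))² = (135 + 9*√(-13 + 11))² = (135 + 9*√(-2))² = (135 + 9*(I*√2))² = (135 + 9*I*√2)²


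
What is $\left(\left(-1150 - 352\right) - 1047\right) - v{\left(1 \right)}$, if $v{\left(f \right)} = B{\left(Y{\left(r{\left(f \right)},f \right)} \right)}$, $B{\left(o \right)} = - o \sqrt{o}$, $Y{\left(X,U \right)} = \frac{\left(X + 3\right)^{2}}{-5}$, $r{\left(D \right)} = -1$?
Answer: $-2549 - \frac{8 i \sqrt{5}}{25} \approx -2549.0 - 0.71554 i$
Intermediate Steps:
$Y{\left(X,U \right)} = - \frac{\left(3 + X\right)^{2}}{5}$ ($Y{\left(X,U \right)} = \left(3 + X\right)^{2} \left(- \frac{1}{5}\right) = - \frac{\left(3 + X\right)^{2}}{5}$)
$B{\left(o \right)} = - o^{\frac{3}{2}}$
$v{\left(f \right)} = \frac{8 i \sqrt{5}}{25}$ ($v{\left(f \right)} = - \left(- \frac{\left(3 - 1\right)^{2}}{5}\right)^{\frac{3}{2}} = - \left(- \frac{2^{2}}{5}\right)^{\frac{3}{2}} = - \left(\left(- \frac{1}{5}\right) 4\right)^{\frac{3}{2}} = - \left(- \frac{4}{5}\right)^{\frac{3}{2}} = - \frac{\left(-8\right) i \sqrt{5}}{25} = \frac{8 i \sqrt{5}}{25}$)
$\left(\left(-1150 - 352\right) - 1047\right) - v{\left(1 \right)} = \left(\left(-1150 - 352\right) - 1047\right) - \frac{8 i \sqrt{5}}{25} = \left(-1502 - 1047\right) - \frac{8 i \sqrt{5}}{25} = -2549 - \frac{8 i \sqrt{5}}{25}$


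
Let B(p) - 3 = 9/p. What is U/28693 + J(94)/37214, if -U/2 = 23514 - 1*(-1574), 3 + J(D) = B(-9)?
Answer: -266754051/152540186 ≈ -1.7487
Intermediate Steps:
B(p) = 3 + 9/p
J(D) = -1 (J(D) = -3 + (3 + 9/(-9)) = -3 + (3 + 9*(-1/9)) = -3 + (3 - 1) = -3 + 2 = -1)
U = -50176 (U = -2*(23514 - 1*(-1574)) = -2*(23514 + 1574) = -2*25088 = -50176)
U/28693 + J(94)/37214 = -50176/28693 - 1/37214 = -50176*1/28693 - 1*1/37214 = -7168/4099 - 1/37214 = -266754051/152540186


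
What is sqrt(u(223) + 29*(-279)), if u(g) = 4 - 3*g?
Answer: 2*I*sqrt(2189) ≈ 93.573*I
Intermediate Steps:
sqrt(u(223) + 29*(-279)) = sqrt((4 - 3*223) + 29*(-279)) = sqrt((4 - 669) - 8091) = sqrt(-665 - 8091) = sqrt(-8756) = 2*I*sqrt(2189)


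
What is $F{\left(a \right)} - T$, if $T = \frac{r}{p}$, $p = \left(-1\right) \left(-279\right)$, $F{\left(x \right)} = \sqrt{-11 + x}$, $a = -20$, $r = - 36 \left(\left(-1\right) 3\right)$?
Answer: $- \frac{12}{31} + i \sqrt{31} \approx -0.3871 + 5.5678 i$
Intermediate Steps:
$r = 108$ ($r = \left(-36\right) \left(-3\right) = 108$)
$p = 279$
$T = \frac{12}{31}$ ($T = \frac{108}{279} = 108 \cdot \frac{1}{279} = \frac{12}{31} \approx 0.3871$)
$F{\left(a \right)} - T = \sqrt{-11 - 20} - \frac{12}{31} = \sqrt{-31} - \frac{12}{31} = i \sqrt{31} - \frac{12}{31} = - \frac{12}{31} + i \sqrt{31}$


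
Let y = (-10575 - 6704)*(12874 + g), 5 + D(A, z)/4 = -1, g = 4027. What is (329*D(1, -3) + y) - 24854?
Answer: -292065129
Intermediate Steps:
D(A, z) = -24 (D(A, z) = -20 + 4*(-1) = -20 - 4 = -24)
y = -292032379 (y = (-10575 - 6704)*(12874 + 4027) = -17279*16901 = -292032379)
(329*D(1, -3) + y) - 24854 = (329*(-24) - 292032379) - 24854 = (-7896 - 292032379) - 24854 = -292040275 - 24854 = -292065129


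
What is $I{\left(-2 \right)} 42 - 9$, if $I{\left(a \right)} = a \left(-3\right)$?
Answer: $243$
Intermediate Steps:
$I{\left(a \right)} = - 3 a$
$I{\left(-2 \right)} 42 - 9 = \left(-3\right) \left(-2\right) 42 - 9 = 6 \cdot 42 - 9 = 252 - 9 = 243$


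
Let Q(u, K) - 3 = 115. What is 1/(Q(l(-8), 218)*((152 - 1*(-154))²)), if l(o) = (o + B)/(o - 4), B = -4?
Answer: 1/11049048 ≈ 9.0506e-8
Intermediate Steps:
l(o) = 1 (l(o) = (o - 4)/(o - 4) = (-4 + o)/(-4 + o) = 1)
Q(u, K) = 118 (Q(u, K) = 3 + 115 = 118)
1/(Q(l(-8), 218)*((152 - 1*(-154))²)) = 1/(118*((152 - 1*(-154))²)) = 1/(118*((152 + 154)²)) = 1/(118*(306²)) = (1/118)/93636 = (1/118)*(1/93636) = 1/11049048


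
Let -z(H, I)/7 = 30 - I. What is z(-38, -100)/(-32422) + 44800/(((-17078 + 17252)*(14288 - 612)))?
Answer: 599795/12790479 ≈ 0.046894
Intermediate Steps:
z(H, I) = -210 + 7*I (z(H, I) = -7*(30 - I) = -210 + 7*I)
z(-38, -100)/(-32422) + 44800/(((-17078 + 17252)*(14288 - 612))) = (-210 + 7*(-100))/(-32422) + 44800/(((-17078 + 17252)*(14288 - 612))) = (-210 - 700)*(-1/32422) + 44800/((174*13676)) = -910*(-1/32422) + 44800/2379624 = 35/1247 + 44800*(1/2379624) = 35/1247 + 5600/297453 = 599795/12790479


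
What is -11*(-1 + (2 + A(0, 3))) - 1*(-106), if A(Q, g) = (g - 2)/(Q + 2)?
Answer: 179/2 ≈ 89.500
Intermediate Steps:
A(Q, g) = (-2 + g)/(2 + Q)
-11*(-1 + (2 + A(0, 3))) - 1*(-106) = -11*(-1 + (2 + (-2 + 3)/(2 + 0))) - 1*(-106) = -11*(-1 + (2 + 1/2)) + 106 = -11*(-1 + 5/2) + 106 = -11*3/2 + 106 = -33/2 + 106 = 179/2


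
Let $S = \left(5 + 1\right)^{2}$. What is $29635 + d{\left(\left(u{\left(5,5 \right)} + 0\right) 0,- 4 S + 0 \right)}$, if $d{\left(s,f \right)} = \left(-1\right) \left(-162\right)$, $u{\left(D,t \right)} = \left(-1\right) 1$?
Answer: $29797$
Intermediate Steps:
$u{\left(D,t \right)} = -1$
$S = 36$ ($S = 6^{2} = 36$)
$d{\left(s,f \right)} = 162$
$29635 + d{\left(\left(u{\left(5,5 \right)} + 0\right) 0,- 4 S + 0 \right)} = 29635 + 162 = 29797$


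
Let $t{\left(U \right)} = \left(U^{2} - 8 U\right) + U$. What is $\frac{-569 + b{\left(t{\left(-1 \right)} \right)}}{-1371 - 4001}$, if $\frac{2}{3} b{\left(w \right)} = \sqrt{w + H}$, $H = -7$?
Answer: $\frac{1135}{10744} \approx 0.10564$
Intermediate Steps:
$t{\left(U \right)} = U^{2} - 7 U$
$b{\left(w \right)} = \frac{3 \sqrt{-7 + w}}{2}$ ($b{\left(w \right)} = \frac{3 \sqrt{w - 7}}{2} = \frac{3 \sqrt{-7 + w}}{2}$)
$\frac{-569 + b{\left(t{\left(-1 \right)} \right)}}{-1371 - 4001} = \frac{-569 + \frac{3 \sqrt{-7 - \left(-7 - 1\right)}}{2}}{-1371 - 4001} = \frac{-569 + \frac{3 \sqrt{-7 - -8}}{2}}{-5372} = \left(-569 + \frac{3 \sqrt{-7 + 8}}{2}\right) \left(- \frac{1}{5372}\right) = \left(-569 + \frac{3 \sqrt{1}}{2}\right) \left(- \frac{1}{5372}\right) = \left(-569 + \frac{3}{2} \cdot 1\right) \left(- \frac{1}{5372}\right) = \left(-569 + \frac{3}{2}\right) \left(- \frac{1}{5372}\right) = \left(- \frac{1135}{2}\right) \left(- \frac{1}{5372}\right) = \frac{1135}{10744}$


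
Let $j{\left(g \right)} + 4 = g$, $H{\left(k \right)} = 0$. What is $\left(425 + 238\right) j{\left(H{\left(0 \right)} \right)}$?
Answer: $-2652$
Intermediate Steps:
$j{\left(g \right)} = -4 + g$
$\left(425 + 238\right) j{\left(H{\left(0 \right)} \right)} = \left(425 + 238\right) \left(-4 + 0\right) = 663 \left(-4\right) = -2652$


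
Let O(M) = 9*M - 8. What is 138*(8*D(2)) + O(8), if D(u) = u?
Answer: 2272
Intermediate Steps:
O(M) = -8 + 9*M
138*(8*D(2)) + O(8) = 138*(8*2) + (-8 + 9*8) = 138*16 + (-8 + 72) = 2208 + 64 = 2272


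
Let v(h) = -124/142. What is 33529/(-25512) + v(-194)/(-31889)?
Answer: -75912064207/57762203928 ≈ -1.3142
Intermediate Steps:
v(h) = -62/71 (v(h) = -124*1/142 = -62/71)
33529/(-25512) + v(-194)/(-31889) = 33529/(-25512) - 62/71/(-31889) = 33529*(-1/25512) - 62/71*(-1/31889) = -33529/25512 + 62/2264119 = -75912064207/57762203928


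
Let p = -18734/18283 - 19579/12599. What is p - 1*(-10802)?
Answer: 2487619886111/230347517 ≈ 10799.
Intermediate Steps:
p = -593992523/230347517 (p = -18734*1/18283 - 19579*1/12599 = -18734/18283 - 19579/12599 = -593992523/230347517 ≈ -2.5787)
p - 1*(-10802) = -593992523/230347517 - 1*(-10802) = -593992523/230347517 + 10802 = 2487619886111/230347517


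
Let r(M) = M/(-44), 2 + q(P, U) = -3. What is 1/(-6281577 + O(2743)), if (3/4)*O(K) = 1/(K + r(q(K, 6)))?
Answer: -362091/2274502497331 ≈ -1.5920e-7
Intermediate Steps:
q(P, U) = -5 (q(P, U) = -2 - 3 = -5)
r(M) = -M/44 (r(M) = M*(-1/44) = -M/44)
O(K) = 4/(3*(5/44 + K)) (O(K) = 4/(3*(K - 1/44*(-5))) = 4/(3*(K + 5/44)) = 4/(3*(5/44 + K)))
1/(-6281577 + O(2743)) = 1/(-6281577 + 176/(3*(5 + 44*2743))) = 1/(-6281577 + 176/(3*(5 + 120692))) = 1/(-6281577 + (176/3)/120697) = 1/(-6281577 + (176/3)*(1/120697)) = 1/(-6281577 + 176/362091) = 1/(-2274502497331/362091) = -362091/2274502497331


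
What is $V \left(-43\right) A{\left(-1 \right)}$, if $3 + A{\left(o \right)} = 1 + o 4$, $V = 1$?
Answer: $258$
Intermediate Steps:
$A{\left(o \right)} = -2 + 4 o$ ($A{\left(o \right)} = -3 + \left(1 + o 4\right) = -3 + \left(1 + 4 o\right) = -2 + 4 o$)
$V \left(-43\right) A{\left(-1 \right)} = 1 \left(-43\right) \left(-2 + 4 \left(-1\right)\right) = - 43 \left(-2 - 4\right) = \left(-43\right) \left(-6\right) = 258$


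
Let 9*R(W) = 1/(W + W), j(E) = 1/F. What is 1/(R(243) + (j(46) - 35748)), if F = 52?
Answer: -113724/4065403339 ≈ -2.7974e-5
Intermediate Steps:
j(E) = 1/52
R(W) = 1/(18*W) (R(W) = 1/(9*(W + W)) = 1/(9*((2*W))) = (1/(2*W))/9 = 1/(18*W))
1/(R(243) + (j(46) - 35748)) = 1/((1/18)/243 + (1/52 - 35748)) = 1/((1/18)*(1/243) - 1858895/52) = 1/(1/4374 - 1858895/52) = 1/(-4065403339/113724) = -113724/4065403339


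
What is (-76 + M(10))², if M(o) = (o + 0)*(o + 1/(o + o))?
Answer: 2401/4 ≈ 600.25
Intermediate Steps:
M(o) = o*(o + 1/(2*o))
(-76 + M(10))² = (-76 + (½ + 10²))² = (-76 + (½ + 100))² = (-76 + 201/2)² = (49/2)² = 2401/4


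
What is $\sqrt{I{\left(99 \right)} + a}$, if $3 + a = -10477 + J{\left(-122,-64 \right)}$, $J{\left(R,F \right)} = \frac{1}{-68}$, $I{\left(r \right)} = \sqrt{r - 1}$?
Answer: $\frac{\sqrt{-12114897 + 8092 \sqrt{2}}}{34} \approx 102.32 i$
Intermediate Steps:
$I{\left(r \right)} = \sqrt{-1 + r}$
$J{\left(R,F \right)} = - \frac{1}{68}$
$a = - \frac{712641}{68}$ ($a = -3 - \frac{712437}{68} = - \frac{712641}{68} \approx -10480.0$)
$\sqrt{I{\left(99 \right)} + a} = \sqrt{\sqrt{-1 + 99} - \frac{712641}{68}} = \sqrt{\sqrt{98} - \frac{712641}{68}} = \sqrt{7 \sqrt{2} - \frac{712641}{68}} = \sqrt{- \frac{712641}{68} + 7 \sqrt{2}}$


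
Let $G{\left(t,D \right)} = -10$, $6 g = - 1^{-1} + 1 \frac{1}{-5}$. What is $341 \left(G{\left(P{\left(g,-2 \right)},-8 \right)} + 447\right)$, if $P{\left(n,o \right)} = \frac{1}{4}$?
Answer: $149017$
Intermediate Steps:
$g = - \frac{1}{5}$ ($g = \frac{- 1^{-1} + 1 \frac{1}{-5}}{6} = \frac{\left(-1\right) 1 + 1 \left(- \frac{1}{5}\right)}{6} = \frac{-1 - \frac{1}{5}}{6} = \frac{1}{6} \left(- \frac{6}{5}\right) = - \frac{1}{5} \approx -0.2$)
$P{\left(n,o \right)} = \frac{1}{4}$
$341 \left(G{\left(P{\left(g,-2 \right)},-8 \right)} + 447\right) = 341 \left(-10 + 447\right) = 341 \cdot 437 = 149017$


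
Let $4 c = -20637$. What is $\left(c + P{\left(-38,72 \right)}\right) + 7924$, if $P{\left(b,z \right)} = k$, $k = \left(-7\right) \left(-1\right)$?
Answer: $\frac{11087}{4} \approx 2771.8$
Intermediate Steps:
$k = 7$
$P{\left(b,z \right)} = 7$
$c = - \frac{20637}{4}$ ($c = \frac{1}{4} \left(-20637\right) = - \frac{20637}{4} \approx -5159.3$)
$\left(c + P{\left(-38,72 \right)}\right) + 7924 = \left(- \frac{20637}{4} + 7\right) + 7924 = - \frac{20609}{4} + 7924 = \frac{11087}{4}$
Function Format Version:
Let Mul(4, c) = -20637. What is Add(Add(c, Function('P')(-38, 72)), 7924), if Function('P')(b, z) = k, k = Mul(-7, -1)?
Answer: Rational(11087, 4) ≈ 2771.8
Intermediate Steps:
k = 7
Function('P')(b, z) = 7
c = Rational(-20637, 4) (c = Mul(Rational(1, 4), -20637) = Rational(-20637, 4) ≈ -5159.3)
Add(Add(c, Function('P')(-38, 72)), 7924) = Add(Add(Rational(-20637, 4), 7), 7924) = Add(Rational(-20609, 4), 7924) = Rational(11087, 4)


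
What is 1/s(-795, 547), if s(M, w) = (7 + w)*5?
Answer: 1/2770 ≈ 0.00036101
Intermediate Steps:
s(M, w) = 35 + 5*w
1/s(-795, 547) = 1/(35 + 5*547) = 1/(35 + 2735) = 1/2770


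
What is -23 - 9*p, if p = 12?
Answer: -131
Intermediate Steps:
-23 - 9*p = -23 - 9*12 = -23 - 108 = -131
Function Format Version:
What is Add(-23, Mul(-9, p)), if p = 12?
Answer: -131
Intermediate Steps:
Add(-23, Mul(-9, p)) = Add(-23, Mul(-9, 12)) = Add(-23, -108) = -131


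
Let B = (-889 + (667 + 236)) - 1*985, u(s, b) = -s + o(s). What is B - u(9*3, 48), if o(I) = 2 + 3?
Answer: -949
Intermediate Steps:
o(I) = 5
u(s, b) = 5 - s (u(s, b) = -s + 5 = 5 - s)
B = -971 (B = (-889 + 903) - 985 = 14 - 985 = -971)
B - u(9*3, 48) = -971 - (5 - 9*3) = -971 - (5 - 1*27) = -971 - (5 - 27) = -971 - 1*(-22) = -971 + 22 = -949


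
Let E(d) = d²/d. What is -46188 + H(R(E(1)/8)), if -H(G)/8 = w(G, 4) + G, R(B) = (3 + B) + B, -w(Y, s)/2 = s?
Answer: -46150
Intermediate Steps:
E(d) = d
w(Y, s) = -2*s
R(B) = 3 + 2*B
H(G) = 64 - 8*G (H(G) = -8*(-2*4 + G) = -8*(-8 + G) = 64 - 8*G)
-46188 + H(R(E(1)/8)) = -46188 + (64 - 8*(3 + 2*(1/8))) = -46188 + (64 - 8*(3 + 2*(1*(⅛)))) = -46188 + (64 - 8*(3 + 2*(⅛))) = -46188 + (64 - 8*(3 + ¼)) = -46188 + (64 - 8*13/4) = -46188 + (64 - 26) = -46188 + 38 = -46150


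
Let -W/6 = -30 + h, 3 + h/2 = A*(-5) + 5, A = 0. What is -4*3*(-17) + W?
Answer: 360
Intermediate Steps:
h = 4 (h = -6 + 2*(0*(-5) + 5) = -6 + 2*(0 + 5) = -6 + 2*5 = -6 + 10 = 4)
W = 156 (W = -6*(-30 + 4) = -6*(-26) = 156)
-4*3*(-17) + W = -4*3*(-17) + 156 = -12*(-17) + 156 = 204 + 156 = 360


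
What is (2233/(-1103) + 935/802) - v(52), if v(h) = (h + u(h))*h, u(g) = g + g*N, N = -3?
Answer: 2391215063/884606 ≈ 2703.1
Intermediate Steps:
u(g) = -2*g (u(g) = g + g*(-3) = g - 3*g = -2*g)
v(h) = -h**2 (v(h) = (h - 2*h)*h = (-h)*h = -h**2)
(2233/(-1103) + 935/802) - v(52) = (2233/(-1103) + 935/802) - (-1)*52**2 = (2233*(-1/1103) + 935*(1/802)) - (-1)*2704 = (-2233/1103 + 935/802) - 1*(-2704) = -759561/884606 + 2704 = 2391215063/884606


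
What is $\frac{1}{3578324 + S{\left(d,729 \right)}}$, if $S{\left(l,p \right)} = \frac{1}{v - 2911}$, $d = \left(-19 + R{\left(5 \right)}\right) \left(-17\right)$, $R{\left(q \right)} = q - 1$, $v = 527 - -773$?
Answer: $\frac{1611}{5764679963} \approx 2.7946 \cdot 10^{-7}$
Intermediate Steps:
$v = 1300$ ($v = 527 + 773 = 1300$)
$R{\left(q \right)} = -1 + q$
$d = 255$ ($d = \left(-19 + \left(-1 + 5\right)\right) \left(-17\right) = \left(-19 + 4\right) \left(-17\right) = \left(-15\right) \left(-17\right) = 255$)
$S{\left(l,p \right)} = - \frac{1}{1611}$ ($S{\left(l,p \right)} = \frac{1}{1300 - 2911} = \frac{1}{-1611} = - \frac{1}{1611}$)
$\frac{1}{3578324 + S{\left(d,729 \right)}} = \frac{1}{3578324 - \frac{1}{1611}} = \frac{1}{\frac{5764679963}{1611}} = \frac{1611}{5764679963}$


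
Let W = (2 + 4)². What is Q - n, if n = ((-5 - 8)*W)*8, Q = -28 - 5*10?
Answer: 3666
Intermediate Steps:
Q = -78 (Q = -28 - 50 = -78)
W = 36 (W = 6² = 36)
n = -3744 (n = ((-5 - 8)*36)*8 = -13*36*8 = -468*8 = -3744)
Q - n = -78 - 1*(-3744) = -78 + 3744 = 3666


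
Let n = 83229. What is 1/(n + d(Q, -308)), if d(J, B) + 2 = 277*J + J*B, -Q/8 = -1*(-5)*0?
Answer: 1/83227 ≈ 1.2015e-5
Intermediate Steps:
Q = 0 (Q = -8*(-1*(-5))*0 = -40*0 = -8*0 = 0)
d(J, B) = -2 + 277*J + B*J (d(J, B) = -2 + (277*J + J*B) = -2 + (277*J + B*J) = -2 + 277*J + B*J)
1/(n + d(Q, -308)) = 1/(83229 + (-2 + 277*0 - 308*0)) = 1/(83229 + (-2 + 0 + 0)) = 1/(83229 - 2) = 1/83227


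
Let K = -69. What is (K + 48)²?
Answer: 441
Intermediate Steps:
(K + 48)² = (-69 + 48)² = (-21)² = 441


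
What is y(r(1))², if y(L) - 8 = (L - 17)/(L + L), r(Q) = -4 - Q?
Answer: 2601/25 ≈ 104.04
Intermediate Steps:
y(L) = 8 + (-17 + L)/(2*L) (y(L) = 8 + (L - 17)/(L + L) = 8 + (-17 + L)/((2*L)) = 8 + (-17 + L)*(1/(2*L)) = 8 + (-17 + L)/(2*L))
y(r(1))² = (17*(-1 + (-4 - 1*1))/(2*(-4 - 1*1)))² = (17*(-1 + (-4 - 1))/(2*(-4 - 1)))² = ((17/2)*(-1 - 5)/(-5))² = ((17/2)*(-⅕)*(-6))² = (51/5)² = 2601/25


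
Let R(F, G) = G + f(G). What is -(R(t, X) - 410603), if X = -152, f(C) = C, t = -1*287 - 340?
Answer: 410907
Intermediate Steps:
t = -627 (t = -287 - 340 = -627)
R(F, G) = 2*G (R(F, G) = G + G = 2*G)
-(R(t, X) - 410603) = -(2*(-152) - 410603) = -(-304 - 410603) = -1*(-410907) = 410907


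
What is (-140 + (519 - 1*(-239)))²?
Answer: 381924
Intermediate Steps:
(-140 + (519 - 1*(-239)))² = (-140 + (519 + 239))² = (-140 + 758)² = 618² = 381924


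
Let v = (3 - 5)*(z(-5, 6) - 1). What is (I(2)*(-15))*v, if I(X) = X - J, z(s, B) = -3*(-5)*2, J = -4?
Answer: 5220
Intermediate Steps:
z(s, B) = 30 (z(s, B) = 15*2 = 30)
v = -58 (v = (3 - 5)*(30 - 1) = -2*29 = -58)
I(X) = 4 + X (I(X) = X - 1*(-4) = X + 4 = 4 + X)
(I(2)*(-15))*v = ((4 + 2)*(-15))*(-58) = (6*(-15))*(-58) = -90*(-58) = 5220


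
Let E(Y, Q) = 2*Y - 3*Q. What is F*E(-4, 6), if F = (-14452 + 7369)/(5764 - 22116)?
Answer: -92079/8176 ≈ -11.262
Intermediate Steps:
E(Y, Q) = -3*Q + 2*Y
F = 7083/16352 (F = -7083/(-16352) = -7083*(-1/16352) = 7083/16352 ≈ 0.43316)
F*E(-4, 6) = 7083*(-3*6 + 2*(-4))/16352 = 7083*(-18 - 8)/16352 = (7083/16352)*(-26) = -92079/8176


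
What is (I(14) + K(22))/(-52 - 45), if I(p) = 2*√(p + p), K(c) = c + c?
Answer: -44/97 - 4*√7/97 ≈ -0.56271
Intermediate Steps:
K(c) = 2*c
I(p) = 2*√2*√p (I(p) = 2*√(2*p) = 2*(√2*√p) = 2*√2*√p)
(I(14) + K(22))/(-52 - 45) = (2*√2*√14 + 2*22)/(-52 - 45) = (4*√7 + 44)/(-97) = (44 + 4*√7)*(-1/97) = -44/97 - 4*√7/97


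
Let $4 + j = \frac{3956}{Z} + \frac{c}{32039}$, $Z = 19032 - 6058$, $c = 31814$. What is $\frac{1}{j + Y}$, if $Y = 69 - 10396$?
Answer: $- \frac{207836993}{2146894224123} \approx -9.6808 \cdot 10^{-5}$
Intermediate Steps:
$Z = 12974$ ($Z = 19032 - 6058 = 12974$)
$Y = -10327$ ($Y = 69 - 10396 = -10327$)
$j = - \frac{561597412}{207836993}$ ($j = -4 + \left(\frac{3956}{12974} + \frac{31814}{32039}\right) = -4 + \left(3956 \cdot \frac{1}{12974} + 31814 \cdot \frac{1}{32039}\right) = -4 + \left(\frac{1978}{6487} + \frac{31814}{32039}\right) = -4 + \frac{269750560}{207836993} = - \frac{561597412}{207836993} \approx -2.7021$)
$\frac{1}{j + Y} = \frac{1}{- \frac{561597412}{207836993} - 10327} = \frac{1}{- \frac{2146894224123}{207836993}} = - \frac{207836993}{2146894224123}$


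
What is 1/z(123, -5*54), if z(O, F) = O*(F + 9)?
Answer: -1/32103 ≈ -3.1150e-5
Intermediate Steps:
z(O, F) = O*(9 + F)
1/z(123, -5*54) = 1/(123*(9 - 5*54)) = 1/(123*(9 - 270)) = 1/(123*(-261)) = 1/(-32103) = -1/32103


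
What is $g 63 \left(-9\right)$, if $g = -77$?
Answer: $43659$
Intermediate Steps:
$g 63 \left(-9\right) = \left(-77\right) 63 \left(-9\right) = \left(-4851\right) \left(-9\right) = 43659$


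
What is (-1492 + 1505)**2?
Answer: 169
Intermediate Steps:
(-1492 + 1505)**2 = 13**2 = 169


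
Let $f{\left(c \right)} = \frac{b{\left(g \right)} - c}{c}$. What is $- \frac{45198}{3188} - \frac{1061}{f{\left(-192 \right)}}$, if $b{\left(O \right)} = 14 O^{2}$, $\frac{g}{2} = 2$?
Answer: $\frac{9853617}{20722} \approx 475.51$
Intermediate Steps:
$g = 4$ ($g = 2 \cdot 2 = 4$)
$f{\left(c \right)} = \frac{224 - c}{c}$ ($f{\left(c \right)} = \frac{14 \cdot 4^{2} - c}{c} = \frac{14 \cdot 16 - c}{c} = \frac{224 - c}{c}$)
$- \frac{45198}{3188} - \frac{1061}{f{\left(-192 \right)}} = - \frac{45198}{3188} - \frac{1061}{\frac{1}{-192} \left(224 - -192\right)} = \left(-45198\right) \frac{1}{3188} - \frac{1061}{\left(- \frac{1}{192}\right) \left(224 + 192\right)} = - \frac{22599}{1594} - \frac{1061}{\left(- \frac{1}{192}\right) 416} = - \frac{22599}{1594} - \frac{1061}{- \frac{13}{6}} = - \frac{22599}{1594} - - \frac{6366}{13} = - \frac{22599}{1594} + \frac{6366}{13} = \frac{9853617}{20722}$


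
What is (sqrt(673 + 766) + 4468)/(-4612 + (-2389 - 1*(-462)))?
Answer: -4468/6539 - sqrt(1439)/6539 ≈ -0.68909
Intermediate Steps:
(sqrt(673 + 766) + 4468)/(-4612 + (-2389 - 1*(-462))) = (sqrt(1439) + 4468)/(-4612 + (-2389 + 462)) = (4468 + sqrt(1439))/(-4612 - 1927) = (4468 + sqrt(1439))/(-6539) = (4468 + sqrt(1439))*(-1/6539) = -4468/6539 - sqrt(1439)/6539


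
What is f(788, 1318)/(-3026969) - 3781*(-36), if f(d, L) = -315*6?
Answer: 412018914294/3026969 ≈ 1.3612e+5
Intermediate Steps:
f(d, L) = -1890
f(788, 1318)/(-3026969) - 3781*(-36) = -1890/(-3026969) - 3781*(-36) = -1890*(-1/3026969) - 1*(-136116) = 1890/3026969 + 136116 = 412018914294/3026969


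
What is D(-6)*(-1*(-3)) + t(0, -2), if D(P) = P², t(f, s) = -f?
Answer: 108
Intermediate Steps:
D(-6)*(-1*(-3)) + t(0, -2) = (-6)²*(-1*(-3)) - 1*0 = 36*3 + 0 = 108 + 0 = 108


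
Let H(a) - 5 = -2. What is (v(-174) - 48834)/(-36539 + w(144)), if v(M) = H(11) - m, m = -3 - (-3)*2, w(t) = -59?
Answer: 24417/18299 ≈ 1.3343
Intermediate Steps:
H(a) = 3 (H(a) = 5 - 2 = 3)
m = 3 (m = -3 - 3*(-2) = -3 + 6 = 3)
v(M) = 0 (v(M) = 3 - 1*3 = 3 - 3 = 0)
(v(-174) - 48834)/(-36539 + w(144)) = (0 - 48834)/(-36539 - 59) = -48834/(-36598) = -48834*(-1/36598) = 24417/18299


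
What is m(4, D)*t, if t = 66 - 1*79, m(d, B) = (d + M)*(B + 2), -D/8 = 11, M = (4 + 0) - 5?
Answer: 3354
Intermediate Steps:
M = -1 (M = 4 - 5 = -1)
D = -88 (D = -8*11 = -88)
m(d, B) = (-1 + d)*(2 + B) (m(d, B) = (d - 1)*(B + 2) = (-1 + d)*(2 + B))
t = -13 (t = 66 - 79 = -13)
m(4, D)*t = (-2 - 1*(-88) + 2*4 - 88*4)*(-13) = (-2 + 88 + 8 - 352)*(-13) = -258*(-13) = 3354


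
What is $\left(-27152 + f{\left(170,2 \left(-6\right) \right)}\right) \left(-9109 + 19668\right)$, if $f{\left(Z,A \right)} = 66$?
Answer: $-286001074$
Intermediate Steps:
$\left(-27152 + f{\left(170,2 \left(-6\right) \right)}\right) \left(-9109 + 19668\right) = \left(-27152 + 66\right) \left(-9109 + 19668\right) = \left(-27086\right) 10559 = -286001074$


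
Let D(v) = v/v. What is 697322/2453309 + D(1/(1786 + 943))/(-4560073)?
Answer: 3179836771197/11187268131557 ≈ 0.28424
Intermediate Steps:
D(v) = 1
697322/2453309 + D(1/(1786 + 943))/(-4560073) = 697322/2453309 + 1/(-4560073) = 697322*(1/2453309) + 1*(-1/4560073) = 697322/2453309 - 1/4560073 = 3179836771197/11187268131557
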